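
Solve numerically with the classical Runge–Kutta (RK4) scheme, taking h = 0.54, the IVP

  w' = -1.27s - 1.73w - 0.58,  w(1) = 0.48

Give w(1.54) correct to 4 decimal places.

-0.5937

RK4: k1 = f(s_n, w_n); k2 = f(s_n + h/2, w_n + (h/2)·k1); k3 = f(s_n + h/2, w_n + (h/2)·k2); k4 = f(s_n + h, w_n + h·k3); w_{n+1} = w_n + (h/6)·(k1 + 2k2 + 2k3 + k4).
s=1.000000, w=0.480000:
  k1 = f(1.000000, 0.480000) = -2.680400
  k2 = f(1.270000, -0.243708) = -1.771285
  k3 = f(1.270000, 0.001753) = -2.195933
  k4 = f(1.540000, -0.705804) = -1.314760
  w ← 0.480000 + (0.54/6)·(k1 + 2k2 + 2k3 + k4) = -0.593664
w(1.54) ≈ -0.5937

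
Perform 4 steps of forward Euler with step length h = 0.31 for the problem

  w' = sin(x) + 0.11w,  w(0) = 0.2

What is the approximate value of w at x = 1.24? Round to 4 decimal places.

0.7646

Euler: w_{n+1} = w_n + h·f(x_n, w_n).
x=0.000000, w=0.200000: f=0.022000 → w ← 0.200000 + 0.31·0.022000 = 0.206820
x=0.310000, w=0.206820: f=0.327809 → w ← 0.206820 + 0.31·0.327809 = 0.308441
x=0.620000, w=0.308441: f=0.614964 → w ← 0.308441 + 0.31·0.614964 = 0.499079
x=0.930000, w=0.499079: f=0.856519 → w ← 0.499079 + 0.31·0.856519 = 0.764600
w(1.24) ≈ 0.7646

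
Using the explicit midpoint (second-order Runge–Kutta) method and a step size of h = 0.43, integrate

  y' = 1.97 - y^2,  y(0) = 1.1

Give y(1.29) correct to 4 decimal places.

1.3676

Midpoint: k1 = f(s_n, y_n); k2 = f(s_n + h/2, y_n + (h/2)·k1); y_{n+1} = y_n + h·k2.
s=0.000000, y=1.100000:
  k1 = f(0.000000, 1.100000) = 0.760000
  k2 = f(0.215000, 1.263400) = 0.373820
  y ← 1.100000 + 0.43·0.373820 = 1.260743
s=0.430000, y=1.260743:
  k1 = f(0.430000, 1.260743) = 0.380528
  k2 = f(0.645000, 1.342556) = 0.167543
  y ← 1.260743 + 0.43·0.167543 = 1.332786
s=0.860000, y=1.332786:
  k1 = f(0.860000, 1.332786) = 0.193681
  k2 = f(1.075000, 1.374428) = 0.080949
  y ← 1.332786 + 0.43·0.080949 = 1.367594
y(1.29) ≈ 1.3676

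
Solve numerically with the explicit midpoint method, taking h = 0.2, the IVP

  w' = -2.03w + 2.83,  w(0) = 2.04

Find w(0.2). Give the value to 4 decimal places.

Midpoint: k1 = f(t_n, w_n); k2 = f(t_n + h/2, w_n + (h/2)·k1); w_{n+1} = w_n + h·k2.
t=0.000000, w=2.040000:
  k1 = f(0.000000, 2.040000) = -1.311200
  k2 = f(0.100000, 1.908880) = -1.045026
  w ← 2.040000 + 0.2·(-1.045026) = 1.830995
w(0.2) ≈ 1.8310

1.8310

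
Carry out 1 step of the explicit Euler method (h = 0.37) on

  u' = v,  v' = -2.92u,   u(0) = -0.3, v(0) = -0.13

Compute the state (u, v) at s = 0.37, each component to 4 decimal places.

Euler on (u,v): u_{n+1} = u_n + h·u', v_{n+1} = v_n + h·v'.
0.000000: (-0.300000, -0.130000); f=(-0.130000, 0.876000) → (-0.348100, 0.194120)
(u(0.37), v(0.37)) ≈ (-0.3481, 0.1941)

-0.3481, 0.1941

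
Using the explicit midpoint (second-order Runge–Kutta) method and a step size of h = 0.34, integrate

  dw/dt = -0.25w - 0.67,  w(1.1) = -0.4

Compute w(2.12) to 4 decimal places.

-0.9126

Midpoint: k1 = f(t_n, w_n); k2 = f(t_n + h/2, w_n + (h/2)·k1); w_{n+1} = w_n + h·k2.
t=1.100000, w=-0.400000:
  k1 = f(1.100000, -0.400000) = -0.570000
  k2 = f(1.270000, -0.496900) = -0.545775
  w ← -0.400000 + 0.34·(-0.545775) = -0.585564
t=1.440000, w=-0.585564:
  k1 = f(1.440000, -0.585564) = -0.523609
  k2 = f(1.610000, -0.674577) = -0.501356
  w ← -0.585564 + 0.34·(-0.501356) = -0.756024
t=1.780000, w=-0.756024:
  k1 = f(1.780000, -0.756024) = -0.480994
  k2 = f(1.950000, -0.837793) = -0.460552
  w ← -0.756024 + 0.34·(-0.460552) = -0.912612
w(2.12) ≈ -0.9126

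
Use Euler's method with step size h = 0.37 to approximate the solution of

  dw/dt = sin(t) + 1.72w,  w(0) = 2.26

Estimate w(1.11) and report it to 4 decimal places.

Euler: w_{n+1} = w_n + h·f(t_n, w_n).
t=0.000000, w=2.260000: f=3.887200 → w ← 2.260000 + 0.37·3.887200 = 3.698264
t=0.370000, w=3.698264: f=6.722630 → w ← 3.698264 + 0.37·6.722630 = 6.185637
t=0.740000, w=6.185637: f=11.313583 → w ← 6.185637 + 0.37·11.313583 = 10.371663
w(1.11) ≈ 10.3717

10.3717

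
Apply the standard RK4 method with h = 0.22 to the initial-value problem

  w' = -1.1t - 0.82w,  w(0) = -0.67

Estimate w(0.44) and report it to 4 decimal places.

RK4: k1 = f(t_n, w_n); k2 = f(t_n + h/2, w_n + (h/2)·k1); k3 = f(t_n + h/2, w_n + (h/2)·k2); k4 = f(t_n + h, w_n + h·k3); w_{n+1} = w_n + (h/6)·(k1 + 2k2 + 2k3 + k4).
t=0.000000, w=-0.670000:
  k1 = f(0.000000, -0.670000) = 0.549400
  k2 = f(0.110000, -0.609566) = 0.378844
  k3 = f(0.110000, -0.628327) = 0.394228
  k4 = f(0.220000, -0.583270) = 0.236281
  w ← -0.670000 + (0.22/6)·(k1 + 2k2 + 2k3 + k4) = -0.584500
t=0.220000, w=-0.584500:
  k1 = f(0.220000, -0.584500) = 0.237290
  k2 = f(0.330000, -0.558398) = 0.094886
  k3 = f(0.330000, -0.574062) = 0.107731
  k4 = f(0.440000, -0.560799) = -0.024145
  w ← -0.584500 + (0.22/6)·(k1 + 2k2 + 2k3 + k4) = -0.561826
w(0.44) ≈ -0.5618

-0.5618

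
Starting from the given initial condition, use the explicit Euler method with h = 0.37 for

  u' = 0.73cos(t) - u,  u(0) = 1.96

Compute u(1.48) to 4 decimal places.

Euler: u_{n+1} = u_n + h·f(t_n, u_n).
t=0.000000, u=1.960000: f=-1.230000 → u ← 1.960000 + 0.37·(-1.230000) = 1.504900
t=0.370000, u=1.504900: f=-0.824301 → u ← 1.504900 + 0.37·(-0.824301) = 1.199909
t=0.740000, u=1.199909: f=-0.660827 → u ← 1.199909 + 0.37·(-0.660827) = 0.955403
t=1.110000, u=0.955403: f=-0.630800 → u ← 0.955403 + 0.37·(-0.630800) = 0.722007
u(1.48) ≈ 0.7220

0.7220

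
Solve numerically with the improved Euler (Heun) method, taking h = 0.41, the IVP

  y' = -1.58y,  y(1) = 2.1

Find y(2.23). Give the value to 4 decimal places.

Heun: k1 = f(s_n, y_n); k2 = f(s_n + h, y_n + h·k1); y_{n+1} = y_n + (h/2)·(k1 + k2).
s=1.000000, y=2.100000:
  k1 = f(1.000000, 2.100000) = -3.318000
  k2 = f(1.410000, 0.739620) = -1.168600
  y ← 2.100000 + (0.41/2)·(-3.318000 + (-1.168600)) = 1.180247
s=1.410000, y=1.180247:
  k1 = f(1.410000, 1.180247) = -1.864790
  k2 = f(1.820000, 0.415683) = -0.656779
  y ← 1.180247 + (0.41/2)·(-1.864790 + (-0.656779)) = 0.663325
s=1.820000, y=0.663325:
  k1 = f(1.820000, 0.663325) = -1.048054
  k2 = f(2.230000, 0.233623) = -0.369125
  y ← 0.663325 + (0.41/2)·(-1.048054 + (-0.369125)) = 0.372804
y(2.23) ≈ 0.3728

0.3728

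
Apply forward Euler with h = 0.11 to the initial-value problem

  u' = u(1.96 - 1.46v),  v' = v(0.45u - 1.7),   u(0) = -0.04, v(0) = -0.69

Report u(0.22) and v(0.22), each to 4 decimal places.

-0.0693, -0.4535

Euler on (u,v): u_{n+1} = u_n + h·u', v_{n+1} = v_n + h·v'.
0.000000: (-0.040000, -0.690000); f=(-0.118696, 1.185420) → (-0.053057, -0.559604)
0.110000: (-0.053057, -0.559604); f=(-0.147339, 0.964687) → (-0.069264, -0.453488)
(u(0.22), v(0.22)) ≈ (-0.0693, -0.4535)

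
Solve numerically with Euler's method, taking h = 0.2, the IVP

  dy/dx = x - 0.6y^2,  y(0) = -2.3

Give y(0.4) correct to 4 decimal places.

-3.9284

Euler: y_{n+1} = y_n + h·f(x_n, y_n).
x=0.000000, y=-2.300000: f=-3.174000 → y ← -2.300000 + 0.2·(-3.174000) = -2.934800
x=0.200000, y=-2.934800: f=-4.967831 → y ← -2.934800 + 0.2·(-4.967831) = -3.928366
y(0.4) ≈ -3.9284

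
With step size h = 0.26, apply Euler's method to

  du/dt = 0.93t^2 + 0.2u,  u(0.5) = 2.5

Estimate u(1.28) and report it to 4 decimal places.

3.3760

Euler: u_{n+1} = u_n + h·f(t_n, u_n).
t=0.500000, u=2.500000: f=0.732500 → u ← 2.500000 + 0.26·0.732500 = 2.690450
t=0.760000, u=2.690450: f=1.075258 → u ← 2.690450 + 0.26·1.075258 = 2.970017
t=1.020000, u=2.970017: f=1.561575 → u ← 2.970017 + 0.26·1.561575 = 3.376027
u(1.28) ≈ 3.3760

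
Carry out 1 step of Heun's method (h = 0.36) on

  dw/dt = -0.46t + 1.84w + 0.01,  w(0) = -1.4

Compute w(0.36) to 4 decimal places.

Heun: k1 = f(t_n, w_n); k2 = f(t_n + h, w_n + h·k1); w_{n+1} = w_n + (h/2)·(k1 + k2).
t=0.000000, w=-1.400000:
  k1 = f(0.000000, -1.400000) = -2.566000
  k2 = f(0.360000, -2.323760) = -4.431318
  w ← -1.400000 + (0.36/2)·(-2.566000 + (-4.431318)) = -2.659517
w(0.36) ≈ -2.6595

-2.6595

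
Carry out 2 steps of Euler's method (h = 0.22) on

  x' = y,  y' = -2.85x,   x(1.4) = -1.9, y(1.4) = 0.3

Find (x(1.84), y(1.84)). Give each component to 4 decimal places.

Euler on (x,y): x_{n+1} = x_n + h·x', y_{n+1} = y_n + h·y'.
1.400000: (-1.900000, 0.300000); f=(0.300000, 5.415000) → (-1.834000, 1.491300)
1.620000: (-1.834000, 1.491300); f=(1.491300, 5.226900) → (-1.505914, 2.641218)
(x(1.84), y(1.84)) ≈ (-1.5059, 2.6412)

-1.5059, 2.6412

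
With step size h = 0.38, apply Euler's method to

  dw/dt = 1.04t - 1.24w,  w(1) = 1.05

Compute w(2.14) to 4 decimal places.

1.2497

Euler: w_{n+1} = w_n + h·f(t_n, w_n).
t=1.000000, w=1.050000: f=-0.262000 → w ← 1.050000 + 0.38·(-0.262000) = 0.950440
t=1.380000, w=0.950440: f=0.256654 → w ← 0.950440 + 0.38·0.256654 = 1.047969
t=1.760000, w=1.047969: f=0.530919 → w ← 1.047969 + 0.38·0.530919 = 1.249718
w(2.14) ≈ 1.2497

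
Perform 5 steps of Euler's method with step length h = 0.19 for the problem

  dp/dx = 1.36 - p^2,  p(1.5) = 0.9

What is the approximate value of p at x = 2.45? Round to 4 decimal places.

1.1488

Euler: p_{n+1} = p_n + h·f(x_n, p_n).
x=1.500000, p=0.900000: f=0.550000 → p ← 0.900000 + 0.19·0.550000 = 1.004500
x=1.690000, p=1.004500: f=0.350980 → p ← 1.004500 + 0.19·0.350980 = 1.071186
x=1.880000, p=1.071186: f=0.212560 → p ← 1.071186 + 0.19·0.212560 = 1.111573
x=2.070000, p=1.111573: f=0.124406 → p ← 1.111573 + 0.19·0.124406 = 1.135210
x=2.260000, p=1.135210: f=0.071299 → p ← 1.135210 + 0.19·0.071299 = 1.148757
p(2.45) ≈ 1.1488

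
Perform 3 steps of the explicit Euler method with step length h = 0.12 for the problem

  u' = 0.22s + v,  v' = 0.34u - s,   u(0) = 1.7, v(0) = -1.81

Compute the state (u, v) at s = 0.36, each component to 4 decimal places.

Euler on (u,v): u_{n+1} = u_n + h·u', v_{n+1} = v_n + h·v'.
0.000000: (1.700000, -1.810000); f=(-1.810000, 0.578000) → (1.482800, -1.740640)
0.120000: (1.482800, -1.740640); f=(-1.714240, 0.384152) → (1.277091, -1.694542)
0.240000: (1.277091, -1.694542); f=(-1.641742, 0.194211) → (1.080082, -1.671236)
(u(0.36), v(0.36)) ≈ (1.0801, -1.6712)

1.0801, -1.6712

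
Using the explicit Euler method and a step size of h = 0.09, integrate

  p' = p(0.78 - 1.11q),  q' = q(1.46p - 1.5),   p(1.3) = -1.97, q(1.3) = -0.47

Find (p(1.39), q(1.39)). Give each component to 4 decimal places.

Euler on (p,q): p_{n+1} = p_n + h·p', q_{n+1} = q_n + h·q'.
1.300000: (-1.970000, -0.470000); f=(-2.564349, 2.056814) → (-2.200791, -0.284887)
(p(1.39), q(1.39)) ≈ (-2.2008, -0.2849)

-2.2008, -0.2849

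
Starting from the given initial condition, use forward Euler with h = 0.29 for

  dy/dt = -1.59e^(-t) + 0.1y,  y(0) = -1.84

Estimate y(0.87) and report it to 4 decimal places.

Euler: y_{n+1} = y_n + h·f(t_n, y_n).
t=0.000000, y=-1.840000: f=-1.774000 → y ← -1.840000 + 0.29·(-1.774000) = -2.354460
t=0.290000, y=-2.354460: f=-1.425185 → y ← -2.354460 + 0.29·(-1.425185) = -2.767764
t=0.580000, y=-2.767764: f=-1.167015 → y ← -2.767764 + 0.29·(-1.167015) = -3.106198
y(0.87) ≈ -3.1062

-3.1062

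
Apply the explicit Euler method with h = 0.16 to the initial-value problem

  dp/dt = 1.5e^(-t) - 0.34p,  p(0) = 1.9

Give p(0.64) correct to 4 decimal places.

Euler: p_{n+1} = p_n + h·f(t_n, p_n).
t=0.000000, p=1.900000: f=0.854000 → p ← 1.900000 + 0.16·0.854000 = 2.036640
t=0.160000, p=2.036640: f=0.585758 → p ← 2.036640 + 0.16·0.585758 = 2.130361
t=0.320000, p=2.130361: f=0.364901 → p ← 2.130361 + 0.16·0.364901 = 2.188745
t=0.480000, p=2.188745: f=0.184002 → p ← 2.188745 + 0.16·0.184002 = 2.218186
p(0.64) ≈ 2.2182

2.2182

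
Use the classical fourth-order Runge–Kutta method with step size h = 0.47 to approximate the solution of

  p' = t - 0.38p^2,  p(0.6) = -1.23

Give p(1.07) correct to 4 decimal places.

RK4: k1 = f(t_n, p_n); k2 = f(t_n + h/2, p_n + (h/2)·k1); k3 = f(t_n + h/2, p_n + (h/2)·k2); k4 = f(t_n + h, p_n + h·k3); p_{n+1} = p_n + (h/6)·(k1 + 2k2 + 2k3 + k4).
t=0.600000, p=-1.230000:
  k1 = f(0.600000, -1.230000) = 0.025098
  k2 = f(0.835000, -1.224102) = 0.265598
  k3 = f(0.835000, -1.167584) = 0.316964
  k4 = f(1.070000, -1.081027) = 0.625925
  p ← -1.230000 + (0.47/6)·(k1 + 2k2 + 2k3 + k4) = -1.087735
p(1.07) ≈ -1.0877

-1.0877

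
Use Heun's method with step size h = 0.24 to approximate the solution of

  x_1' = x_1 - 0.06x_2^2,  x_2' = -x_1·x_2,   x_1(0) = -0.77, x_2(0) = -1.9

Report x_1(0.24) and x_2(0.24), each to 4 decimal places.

Heun on (x_1,x_2): k1 = f(s_n, state_n); k2 = f(s_n + h, state_n + h·k1); state_{n+1} = state_n + (h/2)·(k1 + k2).
0.000000: (-0.770000, -1.900000)
  k1 = (-0.986600, -1.463000)
  predictor → (-1.006784, -2.251120)
  k2 = (-1.310836, -2.266392)
  → (-1.045692, -2.347527)
(x_1(0.24), x_2(0.24)) ≈ (-1.0457, -2.3475)

-1.0457, -2.3475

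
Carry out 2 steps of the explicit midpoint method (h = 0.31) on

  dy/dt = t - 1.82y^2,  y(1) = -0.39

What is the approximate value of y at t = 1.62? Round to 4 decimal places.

Midpoint: k1 = f(t_n, y_n); k2 = f(t_n + h/2, y_n + (h/2)·k1); y_{n+1} = y_n + h·k2.
t=1.000000, y=-0.390000:
  k1 = f(1.000000, -0.390000) = 0.723178
  k2 = f(1.155000, -0.277907) = 1.014437
  y ← -0.390000 + 0.31·1.014437 = -0.075525
t=1.310000, y=-0.075525:
  k1 = f(1.310000, -0.075525) = 1.299619
  k2 = f(1.465000, 0.125916) = 1.436144
  y ← -0.075525 + 0.31·1.436144 = 0.369680
y(1.62) ≈ 0.3697

0.3697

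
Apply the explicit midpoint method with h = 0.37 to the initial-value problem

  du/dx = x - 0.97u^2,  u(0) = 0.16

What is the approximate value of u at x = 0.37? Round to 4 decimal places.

Midpoint: k1 = f(x_n, u_n); k2 = f(x_n + h/2, u_n + (h/2)·k1); u_{n+1} = u_n + h·k2.
x=0.000000, u=0.160000:
  k1 = f(0.000000, 0.160000) = -0.024832
  k2 = f(0.185000, 0.155406) = 0.161573
  u ← 0.160000 + 0.37·0.161573 = 0.219782
u(0.37) ≈ 0.2198

0.2198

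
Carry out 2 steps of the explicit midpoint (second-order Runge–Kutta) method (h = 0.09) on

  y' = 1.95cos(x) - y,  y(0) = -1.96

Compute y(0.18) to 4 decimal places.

-1.3185

Midpoint: k1 = f(x_n, y_n); k2 = f(x_n + h/2, y_n + (h/2)·k1); y_{n+1} = y_n + h·k2.
x=0.000000, y=-1.960000:
  k1 = f(0.000000, -1.960000) = 3.910000
  k2 = f(0.045000, -1.784050) = 3.732076
  y ← -1.960000 + 0.09·3.732076 = -1.624113
x=0.090000, y=-1.624113:
  k1 = f(0.090000, -1.624113) = 3.566221
  k2 = f(0.135000, -1.463633) = 3.395891
  y ← -1.624113 + 0.09·3.395891 = -1.318483
y(0.18) ≈ -1.3185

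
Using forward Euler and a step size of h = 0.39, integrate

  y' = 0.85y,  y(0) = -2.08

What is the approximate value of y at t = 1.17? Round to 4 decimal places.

Euler: y_{n+1} = y_n + h·f(t_n, y_n).
t=0.000000, y=-2.080000: f=-1.768000 → y ← -2.080000 + 0.39·(-1.768000) = -2.769520
t=0.390000, y=-2.769520: f=-2.354092 → y ← -2.769520 + 0.39·(-2.354092) = -3.687616
t=0.780000, y=-3.687616: f=-3.134473 → y ← -3.687616 + 0.39·(-3.134473) = -4.910061
y(1.17) ≈ -4.9101

-4.9101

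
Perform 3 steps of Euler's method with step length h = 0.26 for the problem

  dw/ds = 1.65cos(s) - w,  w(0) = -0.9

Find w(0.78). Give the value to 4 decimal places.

Euler: w_{n+1} = w_n + h·f(s_n, w_n).
s=0.000000, w=-0.900000: f=2.550000 → w ← -0.900000 + 0.26·2.550000 = -0.237000
s=0.260000, w=-0.237000: f=1.831543 → w ← -0.237000 + 0.26·1.831543 = 0.239201
s=0.520000, w=0.239201: f=1.192700 → w ← 0.239201 + 0.26·1.192700 = 0.549303
w(0.78) ≈ 0.5493

0.5493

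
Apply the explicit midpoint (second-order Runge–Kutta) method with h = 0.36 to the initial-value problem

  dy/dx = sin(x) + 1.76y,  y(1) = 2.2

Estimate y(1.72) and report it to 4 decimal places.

8.6604

Midpoint: k1 = f(x_n, y_n); k2 = f(x_n + h/2, y_n + (h/2)·k1); y_{n+1} = y_n + h·k2.
x=1.000000, y=2.200000:
  k1 = f(1.000000, 2.200000) = 4.713471
  k2 = f(1.180000, 3.048425) = 6.289834
  y ← 2.200000 + 0.36·6.289834 = 4.464340
x=1.360000, y=4.464340:
  k1 = f(1.360000, 4.464340) = 8.835103
  k2 = f(1.540000, 6.054659) = 11.655725
  y ← 4.464340 + 0.36·11.655725 = 8.660401
y(1.72) ≈ 8.6604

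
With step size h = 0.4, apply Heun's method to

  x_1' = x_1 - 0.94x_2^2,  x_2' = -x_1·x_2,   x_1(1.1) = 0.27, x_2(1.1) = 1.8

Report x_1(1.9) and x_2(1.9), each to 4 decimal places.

Heun on (x_1,x_2): k1 = f(x_n, state_n); k2 = f(x_n + h, state_n + h·k1); state_{n+1} = state_n + (h/2)·(k1 + k2).
1.100000: (0.270000, 1.800000)
  k1 = (-2.775600, -0.486000)
  predictor → (-0.840240, 1.605600)
  k2 = (-3.263514, 1.349089)
  → (-0.937823, 1.972618)
1.500000: (-0.937823, 1.972618)
  k1 = (-4.595571, 1.849966)
  predictor → (-2.776051, 2.712604)
  k2 = (-9.692780, 7.530328)
  → (-3.795493, 3.848677)
(x_1(1.9), x_2(1.9)) ≈ (-3.7955, 3.8487)

-3.7955, 3.8487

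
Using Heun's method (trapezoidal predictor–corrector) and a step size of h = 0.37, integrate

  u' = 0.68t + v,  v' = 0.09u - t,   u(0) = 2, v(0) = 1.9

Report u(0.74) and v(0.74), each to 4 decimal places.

Heun on (u,v): k1 = f(t_n, state_n); k2 = f(t_n + h, state_n + h·k1); state_{n+1} = state_n + (h/2)·(k1 + k2).
0.000000: (2.000000, 1.900000)
  k1 = (1.900000, 0.180000)
  predictor → (2.703000, 1.966600)
  k2 = (2.218200, -0.126730)
  → (2.761867, 1.909855)
0.370000: (2.761867, 1.909855)
  k1 = (2.161455, -0.121432)
  predictor → (3.561605, 1.864925)
  k2 = (2.368125, -0.419456)
  → (3.599839, 1.809791)
(u(0.74), v(0.74)) ≈ (3.5998, 1.8098)

3.5998, 1.8098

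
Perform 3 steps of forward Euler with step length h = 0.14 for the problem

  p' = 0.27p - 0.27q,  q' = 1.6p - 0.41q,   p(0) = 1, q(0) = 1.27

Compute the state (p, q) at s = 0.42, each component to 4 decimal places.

Euler on (p,q): p_{n+1} = p_n + h·p', q_{n+1} = q_n + h·q'.
0.000000: (1.000000, 1.270000); f=(-0.072900, 1.079300) → (0.989794, 1.421102)
0.140000: (0.989794, 1.421102); f=(-0.116453, 1.001019) → (0.973491, 1.561245)
0.280000: (0.973491, 1.561245); f=(-0.158694, 0.917475) → (0.951273, 1.689691)
(p(0.42), q(0.42)) ≈ (0.9513, 1.6897)

0.9513, 1.6897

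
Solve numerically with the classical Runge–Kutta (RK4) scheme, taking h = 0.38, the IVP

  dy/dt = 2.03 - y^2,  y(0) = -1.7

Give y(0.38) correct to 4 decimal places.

-2.4127

RK4: k1 = f(t_n, y_n); k2 = f(t_n + h/2, y_n + (h/2)·k1); k3 = f(t_n + h/2, y_n + (h/2)·k2); k4 = f(t_n + h, y_n + h·k3); y_{n+1} = y_n + (h/6)·(k1 + 2k2 + 2k3 + k4).
t=0.000000, y=-1.700000:
  k1 = f(0.000000, -1.700000) = -0.860000
  k2 = f(0.190000, -1.863400) = -1.442260
  k3 = f(0.190000, -1.974029) = -1.866792
  k4 = f(0.380000, -2.409381) = -3.775116
  y ← -1.700000 + (0.38/6)·(k1 + 2k2 + 2k3 + k4) = -2.412704
y(0.38) ≈ -2.4127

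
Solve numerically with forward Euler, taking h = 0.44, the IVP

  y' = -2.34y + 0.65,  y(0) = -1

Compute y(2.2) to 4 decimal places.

Euler: y_{n+1} = y_n + h·f(t_n, y_n).
t=0.000000, y=-1.000000: f=2.990000 → y ← -1.000000 + 0.44·2.990000 = 0.315600
t=0.440000, y=0.315600: f=-0.088504 → y ← 0.315600 + 0.44·(-0.088504) = 0.276658
t=0.880000, y=0.276658: f=0.002620 → y ← 0.276658 + 0.44·0.002620 = 0.277811
t=1.320000, y=0.277811: f=-0.000078 → y ← 0.277811 + 0.44·(-0.000078) = 0.277777
t=1.760000, y=0.277777: f=0.000002 → y ← 0.277777 + 0.44·0.000002 = 0.277778
y(2.2) ≈ 0.2778

0.2778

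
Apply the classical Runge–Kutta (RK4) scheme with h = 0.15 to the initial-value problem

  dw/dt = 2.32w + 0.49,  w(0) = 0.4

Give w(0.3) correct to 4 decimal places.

RK4: k1 = f(t_n, w_n); k2 = f(t_n + h/2, w_n + (h/2)·k1); k3 = f(t_n + h/2, w_n + (h/2)·k2); k4 = f(t_n + h, w_n + h·k3); w_{n+1} = w_n + (h/6)·(k1 + 2k2 + 2k3 + k4).
t=0.000000, w=0.400000:
  k1 = f(0.000000, 0.400000) = 1.418000
  k2 = f(0.075000, 0.506350) = 1.664732
  k3 = f(0.075000, 0.524855) = 1.707663
  k4 = f(0.150000, 0.656150) = 2.012267
  w ← 0.400000 + (0.15/6)·(k1 + 2k2 + 2k3 + k4) = 0.654376
t=0.150000, w=0.654376:
  k1 = f(0.150000, 0.654376) = 2.008153
  k2 = f(0.225000, 0.804988) = 2.357572
  k3 = f(0.225000, 0.831194) = 2.418371
  k4 = f(0.300000, 1.017132) = 2.849746
  w ← 0.654376 + (0.15/6)·(k1 + 2k2 + 2k3 + k4) = 1.014621
w(0.3) ≈ 1.0146

1.0146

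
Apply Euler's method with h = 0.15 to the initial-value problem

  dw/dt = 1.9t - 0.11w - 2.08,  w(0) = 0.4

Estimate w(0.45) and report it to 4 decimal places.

Euler: w_{n+1} = w_n + h·f(t_n, w_n).
t=0.000000, w=0.400000: f=-2.124000 → w ← 0.400000 + 0.15·(-2.124000) = 0.081400
t=0.150000, w=0.081400: f=-1.803954 → w ← 0.081400 + 0.15·(-1.803954) = -0.189193
t=0.300000, w=-0.189193: f=-1.489189 → w ← -0.189193 + 0.15·(-1.489189) = -0.412571
w(0.45) ≈ -0.4126

-0.4126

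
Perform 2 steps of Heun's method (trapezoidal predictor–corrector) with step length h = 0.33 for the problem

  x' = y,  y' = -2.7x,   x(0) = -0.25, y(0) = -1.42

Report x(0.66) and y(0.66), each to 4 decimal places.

-0.9078, -0.2356

Heun on (x,y): k1 = f(t_n, state_n); k2 = f(t_n + h, state_n + h·k1); state_{n+1} = state_n + (h/2)·(k1 + k2).
0.000000: (-0.250000, -1.420000)
  k1 = (-1.420000, 0.675000)
  predictor → (-0.718600, -1.197250)
  k2 = (-1.197250, 1.940220)
  → (-0.681846, -0.988489)
0.330000: (-0.681846, -0.988489)
  k1 = (-0.988489, 1.840985)
  predictor → (-1.008048, -0.380964)
  k2 = (-0.380964, 2.721728)
  → (-0.907806, -0.235641)
(x(0.66), y(0.66)) ≈ (-0.9078, -0.2356)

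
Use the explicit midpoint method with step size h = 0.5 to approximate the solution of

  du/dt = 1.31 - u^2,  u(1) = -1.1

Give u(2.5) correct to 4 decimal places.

Midpoint: k1 = f(t_n, u_n); k2 = f(t_n + h/2, u_n + (h/2)·k1); u_{n+1} = u_n + h·k2.
t=1.000000, u=-1.100000:
  k1 = f(1.000000, -1.100000) = 0.100000
  k2 = f(1.250000, -1.075000) = 0.154375
  u ← -1.100000 + 0.5·0.154375 = -1.022813
t=1.500000, u=-1.022813:
  k1 = f(1.500000, -1.022813) = 0.263855
  k2 = f(1.750000, -0.956849) = 0.394440
  u ← -1.022813 + 0.5·0.394440 = -0.825592
t=2.000000, u=-0.825592:
  k1 = f(2.000000, -0.825592) = 0.628397
  k2 = f(2.250000, -0.668493) = 0.863117
  u ← -0.825592 + 0.5·0.863117 = -0.394034
u(2.5) ≈ -0.3940

-0.3940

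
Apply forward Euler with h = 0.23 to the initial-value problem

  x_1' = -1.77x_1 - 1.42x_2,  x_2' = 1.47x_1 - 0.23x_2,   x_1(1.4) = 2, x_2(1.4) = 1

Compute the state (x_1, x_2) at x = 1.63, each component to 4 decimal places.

Euler on (x_1,x_2): x_1_{n+1} = x_1_n + h·x_1', x_2_{n+1} = x_2_n + h·x_2'.
1.400000: (2.000000, 1.000000); f=(-4.960000, 2.710000) → (0.859200, 1.623300)
(x_1(1.63), x_2(1.63)) ≈ (0.8592, 1.6233)

0.8592, 1.6233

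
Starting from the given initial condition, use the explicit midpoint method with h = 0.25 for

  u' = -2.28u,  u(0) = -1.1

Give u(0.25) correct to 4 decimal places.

-0.6517

Midpoint: k1 = f(t_n, u_n); k2 = f(t_n + h/2, u_n + (h/2)·k1); u_{n+1} = u_n + h·k2.
t=0.000000, u=-1.100000:
  k1 = f(0.000000, -1.100000) = 2.508000
  k2 = f(0.125000, -0.786500) = 1.793220
  u ← -1.100000 + 0.25·1.793220 = -0.651695
u(0.25) ≈ -0.6517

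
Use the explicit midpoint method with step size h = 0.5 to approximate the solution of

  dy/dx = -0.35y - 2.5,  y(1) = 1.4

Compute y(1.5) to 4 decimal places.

Midpoint: k1 = f(x_n, y_n); k2 = f(x_n + h/2, y_n + (h/2)·k1); y_{n+1} = y_n + h·k2.
x=1.000000, y=1.400000:
  k1 = f(1.000000, 1.400000) = -2.990000
  k2 = f(1.250000, 0.652500) = -2.728375
  y ← 1.400000 + 0.5·(-2.728375) = 0.035813
y(1.5) ≈ 0.0358

0.0358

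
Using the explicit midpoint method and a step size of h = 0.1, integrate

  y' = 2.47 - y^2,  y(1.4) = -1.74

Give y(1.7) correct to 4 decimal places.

Midpoint: k1 = f(s_n, y_n); k2 = f(s_n + h/2, y_n + (h/2)·k1); y_{n+1} = y_n + h·k2.
s=1.400000, y=-1.740000:
  k1 = f(1.400000, -1.740000) = -0.557600
  k2 = f(1.450000, -1.767880) = -0.655400
  y ← -1.740000 + 0.1·(-0.655400) = -1.805540
s=1.500000, y=-1.805540:
  k1 = f(1.500000, -1.805540) = -0.789975
  k2 = f(1.550000, -1.845039) = -0.934168
  y ← -1.805540 + 0.1·(-0.934168) = -1.898957
s=1.600000, y=-1.898957:
  k1 = f(1.600000, -1.898957) = -1.136037
  k2 = f(1.650000, -1.955759) = -1.354992
  y ← -1.898957 + 0.1·(-1.354992) = -2.034456
y(1.7) ≈ -2.0345

-2.0345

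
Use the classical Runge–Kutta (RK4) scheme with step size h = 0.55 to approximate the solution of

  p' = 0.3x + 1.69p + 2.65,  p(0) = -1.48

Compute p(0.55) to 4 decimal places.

RK4: k1 = f(x_n, p_n); k2 = f(x_n + h/2, p_n + (h/2)·k1); k3 = f(x_n + h/2, p_n + (h/2)·k2); k4 = f(x_n + h, p_n + h·k3); p_{n+1} = p_n + (h/6)·(k1 + 2k2 + 2k3 + k4).
x=0.000000, p=-1.480000:
  k1 = f(0.000000, -1.480000) = 0.148800
  k2 = f(0.275000, -1.439080) = 0.300455
  k3 = f(0.275000, -1.397375) = 0.370936
  k4 = f(0.550000, -1.275985) = 0.658585
  p ← -1.480000 + (0.55/6)·(k1 + 2k2 + 2k3 + k4) = -1.282901
p(0.55) ≈ -1.2829

-1.2829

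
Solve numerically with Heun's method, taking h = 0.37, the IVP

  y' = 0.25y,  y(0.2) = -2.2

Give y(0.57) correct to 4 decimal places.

-2.4129

Heun: k1 = f(s_n, y_n); k2 = f(s_n + h, y_n + h·k1); y_{n+1} = y_n + (h/2)·(k1 + k2).
s=0.200000, y=-2.200000:
  k1 = f(0.200000, -2.200000) = -0.550000
  k2 = f(0.570000, -2.403500) = -0.600875
  y ← -2.200000 + (0.37/2)·(-0.550000 + (-0.600875)) = -2.412912
y(0.57) ≈ -2.4129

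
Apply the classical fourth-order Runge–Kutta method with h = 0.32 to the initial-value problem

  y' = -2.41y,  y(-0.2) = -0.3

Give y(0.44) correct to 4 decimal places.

RK4: k1 = f(t_n, y_n); k2 = f(t_n + h/2, y_n + (h/2)·k1); k3 = f(t_n + h/2, y_n + (h/2)·k2); k4 = f(t_n + h, y_n + h·k3); y_{n+1} = y_n + (h/6)·(k1 + 2k2 + 2k3 + k4).
t=-0.200000, y=-0.300000:
  k1 = f(-0.200000, -0.300000) = 0.723000
  k2 = f(-0.040000, -0.184320) = 0.444211
  k3 = f(-0.040000, -0.228926) = 0.551712
  k4 = f(0.120000, -0.123452) = 0.297520
  y ← -0.300000 + (0.32/6)·(k1 + 2k2 + 2k3 + k4) = -0.139340
t=0.120000, y=-0.139340:
  k1 = f(0.120000, -0.139340) = 0.335811
  k2 = f(0.280000, -0.085611) = 0.206322
  k3 = f(0.280000, -0.106329) = 0.256253
  k4 = f(0.440000, -0.057340) = 0.138188
  y ← -0.139340 + (0.32/6)·(k1 + 2k2 + 2k3 + k4) = -0.064719
y(0.44) ≈ -0.0647

-0.0647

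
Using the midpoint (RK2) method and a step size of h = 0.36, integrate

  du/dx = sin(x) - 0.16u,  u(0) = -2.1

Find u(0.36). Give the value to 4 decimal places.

-1.9181

Midpoint: k1 = f(x_n, u_n); k2 = f(x_n + h/2, u_n + (h/2)·k1); u_{n+1} = u_n + h·k2.
x=0.000000, u=-2.100000:
  k1 = f(0.000000, -2.100000) = 0.336000
  k2 = f(0.180000, -2.039520) = 0.505353
  u ← -2.100000 + 0.36·0.505353 = -1.918073
u(0.36) ≈ -1.9181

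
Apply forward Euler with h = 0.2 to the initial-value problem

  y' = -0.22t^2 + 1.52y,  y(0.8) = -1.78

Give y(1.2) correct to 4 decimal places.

-3.1075

Euler: y_{n+1} = y_n + h·f(t_n, y_n).
t=0.800000, y=-1.780000: f=-2.846400 → y ← -1.780000 + 0.2·(-2.846400) = -2.349280
t=1.000000, y=-2.349280: f=-3.790906 → y ← -2.349280 + 0.2·(-3.790906) = -3.107461
y(1.2) ≈ -3.1075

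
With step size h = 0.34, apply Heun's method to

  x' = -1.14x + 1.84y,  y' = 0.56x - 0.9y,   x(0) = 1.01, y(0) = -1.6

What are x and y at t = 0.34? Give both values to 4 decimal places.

0.1007, -1.1550

Heun on (x,y): k1 = f(t_n, state_n); k2 = f(t_n + h, state_n + h·k1); state_{n+1} = state_n + (h/2)·(k1 + k2).
0.000000: (1.010000, -1.600000)
  k1 = (-4.095400, 2.005600)
  predictor → (-0.382436, -0.918096)
  k2 = (-1.253320, 0.612122)
  → (0.100718, -1.154987)
(x(0.34), y(0.34)) ≈ (0.1007, -1.1550)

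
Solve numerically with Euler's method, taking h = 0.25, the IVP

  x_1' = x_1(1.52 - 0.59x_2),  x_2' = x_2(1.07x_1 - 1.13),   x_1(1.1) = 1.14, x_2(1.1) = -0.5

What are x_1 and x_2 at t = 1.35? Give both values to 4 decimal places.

1.6573, -0.5112

Euler on (x_1,x_2): x_1_{n+1} = x_1_n + h·x_1', x_2_{n+1} = x_2_n + h·x_2'.
1.100000: (1.140000, -0.500000); f=(2.069100, -0.044900) → (1.657275, -0.511225)
(x_1(1.35), x_2(1.35)) ≈ (1.6573, -0.5112)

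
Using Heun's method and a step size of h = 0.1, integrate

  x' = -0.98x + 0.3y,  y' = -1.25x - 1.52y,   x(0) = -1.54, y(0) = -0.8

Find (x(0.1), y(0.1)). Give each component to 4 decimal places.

Heun on (x,y): k1 = f(t_n, state_n); k2 = f(t_n + h, state_n + h·k1); state_{n+1} = state_n + (h/2)·(k1 + k2).
0.000000: (-1.540000, -0.800000)
  k1 = (1.269200, 3.141000)
  predictor → (-1.413080, -0.485900)
  k2 = (1.239048, 2.504918)
  → (-1.414588, -0.517704)
(x(0.1), y(0.1)) ≈ (-1.4146, -0.5177)

-1.4146, -0.5177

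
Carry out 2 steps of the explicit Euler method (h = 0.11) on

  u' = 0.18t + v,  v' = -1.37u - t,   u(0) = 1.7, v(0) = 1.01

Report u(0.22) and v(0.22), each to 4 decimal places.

Euler on (u,v): u_{n+1} = u_n + h·u', v_{n+1} = v_n + h·v'.
0.000000: (1.700000, 1.010000); f=(1.010000, -2.329000) → (1.811100, 0.753810)
0.110000: (1.811100, 0.753810); f=(0.773610, -2.591207) → (1.896197, 0.468777)
(u(0.22), v(0.22)) ≈ (1.8962, 0.4688)

1.8962, 0.4688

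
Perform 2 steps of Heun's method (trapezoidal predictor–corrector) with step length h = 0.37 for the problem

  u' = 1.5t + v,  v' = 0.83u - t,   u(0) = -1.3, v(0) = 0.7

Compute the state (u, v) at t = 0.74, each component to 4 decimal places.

Heun on (u,v): k1 = f(t_n, state_n); k2 = f(t_n + h, state_n + h·k1); state_{n+1} = state_n + (h/2)·(k1 + k2).
0.000000: (-1.300000, 0.700000)
  k1 = (0.700000, -1.079000)
  predictor → (-1.041000, 0.300770)
  k2 = (0.855770, -1.234030)
  → (-1.012183, 0.272089)
0.370000: (-1.012183, 0.272089)
  k1 = (0.827089, -1.210112)
  predictor → (-0.706159, -0.175652)
  k2 = (0.934348, -1.326112)
  → (-0.686317, -0.197112)
(u(0.74), v(0.74)) ≈ (-0.6863, -0.1971)

-0.6863, -0.1971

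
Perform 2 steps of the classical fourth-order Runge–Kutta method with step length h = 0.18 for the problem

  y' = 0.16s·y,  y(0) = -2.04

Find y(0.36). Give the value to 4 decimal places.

RK4: k1 = f(s_n, y_n); k2 = f(s_n + h/2, y_n + (h/2)·k1); k3 = f(s_n + h/2, y_n + (h/2)·k2); k4 = f(s_n + h, y_n + h·k3); y_{n+1} = y_n + (h/6)·(k1 + 2k2 + 2k3 + k4).
s=0.000000, y=-2.040000:
  k1 = f(0.000000, -2.040000) = 0.000000
  k2 = f(0.090000, -2.040000) = -0.029376
  k3 = f(0.090000, -2.042644) = -0.029414
  k4 = f(0.180000, -2.045295) = -0.058904
  y ← -2.040000 + (0.18/6)·(k1 + 2k2 + 2k3 + k4) = -2.045295
s=0.180000, y=-2.045295:
  k1 = f(0.180000, -2.045295) = -0.058904
  k2 = f(0.270000, -2.050596) = -0.088586
  k3 = f(0.270000, -2.053267) = -0.088701
  k4 = f(0.360000, -2.061261) = -0.118729
  y ← -2.045295 + (0.18/6)·(k1 + 2k2 + 2k3 + k4) = -2.061261
y(0.36) ≈ -2.0613

-2.0613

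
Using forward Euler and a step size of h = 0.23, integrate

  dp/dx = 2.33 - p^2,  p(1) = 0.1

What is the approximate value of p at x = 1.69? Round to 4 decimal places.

1.3462

Euler: p_{n+1} = p_n + h·f(x_n, p_n).
x=1.000000, p=0.100000: f=2.320000 → p ← 0.100000 + 0.23·2.320000 = 0.633600
x=1.230000, p=0.633600: f=1.928551 → p ← 0.633600 + 0.23·1.928551 = 1.077167
x=1.460000, p=1.077167: f=1.169712 → p ← 1.077167 + 0.23·1.169712 = 1.346200
p(1.69) ≈ 1.3462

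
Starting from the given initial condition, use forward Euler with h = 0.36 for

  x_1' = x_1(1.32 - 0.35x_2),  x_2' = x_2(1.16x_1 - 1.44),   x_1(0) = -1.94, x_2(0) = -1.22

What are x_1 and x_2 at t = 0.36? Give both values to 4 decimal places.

-3.1601, 0.4008

Euler on (x_1,x_2): x_1_{n+1} = x_1_n + h·x_1', x_2_{n+1} = x_2_n + h·x_2'.
0.000000: (-1.940000, -1.220000); f=(-3.389180, 4.502288) → (-3.160105, 0.400824)
(x_1(0.36), x_2(0.36)) ≈ (-3.1601, 0.4008)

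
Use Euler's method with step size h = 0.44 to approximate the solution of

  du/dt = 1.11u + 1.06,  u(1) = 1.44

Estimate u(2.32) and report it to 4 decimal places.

Euler: u_{n+1} = u_n + h·f(t_n, u_n).
t=1.000000, u=1.440000: f=2.658400 → u ← 1.440000 + 0.44·2.658400 = 2.609696
t=1.440000, u=2.609696: f=3.956763 → u ← 2.609696 + 0.44·3.956763 = 4.350672
t=1.880000, u=4.350672: f=5.889245 → u ← 4.350672 + 0.44·5.889245 = 6.941939
u(2.32) ≈ 6.9419

6.9419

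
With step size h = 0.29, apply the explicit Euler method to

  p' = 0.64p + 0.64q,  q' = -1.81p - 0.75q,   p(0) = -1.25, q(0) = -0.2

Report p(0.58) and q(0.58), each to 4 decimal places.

Euler on (p,q): p_{n+1} = p_n + h·p', q_{n+1} = q_n + h·q'.
0.000000: (-1.250000, -0.200000); f=(-0.928000, 2.412500) → (-1.519120, 0.499625)
0.290000: (-1.519120, 0.499625); f=(-0.652477, 2.374888) → (-1.708338, 1.188343)
(p(0.58), q(0.58)) ≈ (-1.7083, 1.1883)

-1.7083, 1.1883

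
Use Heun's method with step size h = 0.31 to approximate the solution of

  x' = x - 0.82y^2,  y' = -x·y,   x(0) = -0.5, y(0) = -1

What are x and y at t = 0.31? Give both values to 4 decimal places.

-1.0151, -1.2403

Heun on (x,y): k1 = f(t_n, state_n); k2 = f(t_n + h, state_n + h·k1); state_{n+1} = state_n + (h/2)·(k1 + k2).
0.000000: (-0.500000, -1.000000)
  k1 = (-1.320000, -0.500000)
  predictor → (-0.909200, -1.155000)
  k2 = (-2.003100, -1.050126)
  → (-1.015081, -1.240270)
(x(0.31), y(0.31)) ≈ (-1.0151, -1.2403)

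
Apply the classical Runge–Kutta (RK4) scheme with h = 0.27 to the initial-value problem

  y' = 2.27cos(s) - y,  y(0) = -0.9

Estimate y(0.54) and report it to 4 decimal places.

RK4: k1 = f(s_n, y_n); k2 = f(s_n + h/2, y_n + (h/2)·k1); k3 = f(s_n + h/2, y_n + (h/2)·k2); k4 = f(s_n + h, y_n + h·k3); y_{n+1} = y_n + (h/6)·(k1 + 2k2 + 2k3 + k4).
s=0.000000, y=-0.900000:
  k1 = f(0.000000, -0.900000) = 3.170000
  k2 = f(0.135000, -0.472050) = 2.721396
  k3 = f(0.135000, -0.532612) = 2.781958
  k4 = f(0.270000, -0.148871) = 2.336631
  y ← -0.900000 + (0.27/6)·(k1 + 2k2 + 2k3 + k4) = -0.156900
s=0.270000, y=-0.156900:
  k1 = f(0.270000, -0.156900) = 2.344660
  k2 = f(0.405000, 0.159629) = 1.926733
  k3 = f(0.405000, 0.103209) = 1.983153
  k4 = f(0.540000, 0.378552) = 1.568447
  y ← -0.156900 + (0.27/6)·(k1 + 2k2 + 2k3 + k4) = 0.371080
y(0.54) ≈ 0.3711

0.3711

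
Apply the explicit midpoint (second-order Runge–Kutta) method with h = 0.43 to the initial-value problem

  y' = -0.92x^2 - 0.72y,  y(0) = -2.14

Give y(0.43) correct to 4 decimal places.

Midpoint: k1 = f(x_n, y_n); k2 = f(x_n + h/2, y_n + (h/2)·k1); y_{n+1} = y_n + h·k2.
x=0.000000, y=-2.140000:
  k1 = f(0.000000, -2.140000) = 1.540800
  k2 = f(0.215000, -1.808728) = 1.259757
  y ← -2.140000 + 0.43·1.259757 = -1.598304
y(0.43) ≈ -1.5983

-1.5983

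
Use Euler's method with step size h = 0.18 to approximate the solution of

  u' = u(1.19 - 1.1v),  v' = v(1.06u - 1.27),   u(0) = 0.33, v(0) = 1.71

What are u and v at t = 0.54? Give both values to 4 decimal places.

0.2640, 0.9703

Euler on (u,v): u_{n+1} = u_n + h·u', v_{n+1} = v_n + h·v'.
0.000000: (0.330000, 1.710000); f=(-0.228030, -1.573542) → (0.288955, 1.426762)
0.180000: (0.288955, 1.426762); f=(-0.109641, -1.374983) → (0.269219, 1.179266)
0.360000: (0.269219, 1.179266); f=(-0.028858, -1.161137) → (0.264025, 0.970261)
(u(0.54), v(0.54)) ≈ (0.2640, 0.9703)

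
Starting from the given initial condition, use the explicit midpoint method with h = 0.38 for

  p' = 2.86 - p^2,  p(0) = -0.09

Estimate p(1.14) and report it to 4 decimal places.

1.5323

Midpoint: k1 = f(t_n, p_n); k2 = f(t_n + h/2, p_n + (h/2)·k1); p_{n+1} = p_n + h·k2.
t=0.000000, p=-0.090000:
  k1 = f(0.000000, -0.090000) = 2.851900
  k2 = f(0.190000, 0.451861) = 2.655822
  p ← -0.090000 + 0.38·2.655822 = 0.919212
t=0.380000, p=0.919212:
  k1 = f(0.380000, 0.919212) = 2.015049
  k2 = f(0.570000, 1.302072) = 1.164610
  p ← 0.919212 + 0.38·1.164610 = 1.361764
t=0.760000, p=1.361764:
  k1 = f(0.760000, 1.361764) = 1.005599
  k2 = f(0.950000, 1.552828) = 0.448726
  p ← 1.361764 + 0.38·0.448726 = 1.532280
p(1.14) ≈ 1.5323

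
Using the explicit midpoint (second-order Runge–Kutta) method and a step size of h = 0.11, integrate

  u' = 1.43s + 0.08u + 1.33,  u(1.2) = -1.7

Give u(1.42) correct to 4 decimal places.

Midpoint: k1 = f(s_n, u_n); k2 = f(s_n + h/2, u_n + (h/2)·k1); u_{n+1} = u_n + h·k2.
s=1.200000, u=-1.700000:
  k1 = f(1.200000, -1.700000) = 2.910000
  k2 = f(1.255000, -1.539950) = 3.001454
  u ← -1.700000 + 0.11·3.001454 = -1.369840
s=1.310000, u=-1.369840:
  k1 = f(1.310000, -1.369840) = 3.093713
  k2 = f(1.365000, -1.199686) = 3.185975
  u ← -1.369840 + 0.11·3.185975 = -1.019383
u(1.42) ≈ -1.0194

-1.0194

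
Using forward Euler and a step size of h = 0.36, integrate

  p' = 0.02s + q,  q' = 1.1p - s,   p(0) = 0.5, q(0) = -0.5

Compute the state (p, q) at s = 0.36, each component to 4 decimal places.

Euler on (p,q): p_{n+1} = p_n + h·p', q_{n+1} = q_n + h·q'.
0.000000: (0.500000, -0.500000); f=(-0.500000, 0.550000) → (0.320000, -0.302000)
(p(0.36), q(0.36)) ≈ (0.3200, -0.3020)

0.3200, -0.3020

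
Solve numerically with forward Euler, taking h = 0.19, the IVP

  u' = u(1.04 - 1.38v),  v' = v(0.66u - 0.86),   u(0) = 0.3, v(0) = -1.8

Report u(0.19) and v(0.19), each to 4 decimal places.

0.5009, -1.5736

Euler on (u,v): u_{n+1} = u_n + h·u', v_{n+1} = v_n + h·v'.
0.000000: (0.300000, -1.800000); f=(1.057200, 1.191600) → (0.500868, -1.573596)
(u(0.19), v(0.19)) ≈ (0.5009, -1.5736)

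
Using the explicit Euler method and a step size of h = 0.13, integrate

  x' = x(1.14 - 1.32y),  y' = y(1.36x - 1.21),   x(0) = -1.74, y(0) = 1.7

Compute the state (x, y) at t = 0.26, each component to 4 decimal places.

-1.4785, 0.5269

Euler on (x,y): x_{n+1} = x_n + h·x', y_{n+1} = y_n + h·y'.
0.000000: (-1.740000, 1.700000); f=(1.920960, -6.079880) → (-1.490275, 0.909616)
0.130000: (-1.490275, 0.909616); f=(0.090449, -2.944220) → (-1.478517, 0.526867)
(x(0.26), y(0.26)) ≈ (-1.4785, 0.5269)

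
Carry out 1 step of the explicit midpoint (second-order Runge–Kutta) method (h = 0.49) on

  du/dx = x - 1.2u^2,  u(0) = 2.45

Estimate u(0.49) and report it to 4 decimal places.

Midpoint: k1 = f(x_n, u_n); k2 = f(x_n + h/2, u_n + (h/2)·k1); u_{n+1} = u_n + h·k2.
x=0.000000, u=2.450000:
  k1 = f(0.000000, 2.450000) = -7.203000
  k2 = f(0.245000, 0.685265) = -0.318506
  u ← 2.450000 + 0.49·(-0.318506) = 2.293932
u(0.49) ≈ 2.2939

2.2939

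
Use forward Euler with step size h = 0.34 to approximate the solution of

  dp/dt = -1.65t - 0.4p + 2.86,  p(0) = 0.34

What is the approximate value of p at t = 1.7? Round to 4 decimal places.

2.2060

Euler: p_{n+1} = p_n + h·f(t_n, p_n).
t=0.000000, p=0.340000: f=2.724000 → p ← 0.340000 + 0.34·2.724000 = 1.266160
t=0.340000, p=1.266160: f=1.792536 → p ← 1.266160 + 0.34·1.792536 = 1.875622
t=0.680000, p=1.875622: f=0.987751 → p ← 1.875622 + 0.34·0.987751 = 2.211458
t=1.020000, p=2.211458: f=0.292417 → p ← 2.211458 + 0.34·0.292417 = 2.310879
t=1.360000, p=2.310879: f=-0.308352 → p ← 2.310879 + 0.34·(-0.308352) = 2.206040
p(1.7) ≈ 2.2060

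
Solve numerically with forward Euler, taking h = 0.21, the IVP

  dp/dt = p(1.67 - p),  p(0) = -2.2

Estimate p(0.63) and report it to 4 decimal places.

-27.7777

Euler: p_{n+1} = p_n + h·f(t_n, p_n).
t=0.000000, p=-2.200000: f=-8.514000 → p ← -2.200000 + 0.21·(-8.514000) = -3.987940
t=0.210000, p=-3.987940: f=-22.563525 → p ← -3.987940 + 0.21·(-22.563525) = -8.726280
t=0.420000, p=-8.726280: f=-90.720856 → p ← -8.726280 + 0.21·(-90.720856) = -27.777660
p(0.63) ≈ -27.7777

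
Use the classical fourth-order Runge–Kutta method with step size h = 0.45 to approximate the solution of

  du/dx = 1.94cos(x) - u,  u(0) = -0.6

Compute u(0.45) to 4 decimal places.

RK4: k1 = f(x_n, u_n); k2 = f(x_n + h/2, u_n + (h/2)·k1); k3 = f(x_n + h/2, u_n + (h/2)·k2); k4 = f(x_n + h, u_n + h·k3); u_{n+1} = u_n + (h/6)·(k1 + 2k2 + 2k3 + k4).
x=0.000000, u=-0.600000:
  k1 = f(0.000000, -0.600000) = 2.540000
  k2 = f(0.225000, -0.028500) = 1.919601
  k3 = f(0.225000, -0.168090) = 2.059190
  k4 = f(0.450000, 0.326636) = 1.420232
  u ← -0.600000 + (0.45/6)·(k1 + 2k2 + 2k3 + k4) = 0.293836
u(0.45) ≈ 0.2938

0.2938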